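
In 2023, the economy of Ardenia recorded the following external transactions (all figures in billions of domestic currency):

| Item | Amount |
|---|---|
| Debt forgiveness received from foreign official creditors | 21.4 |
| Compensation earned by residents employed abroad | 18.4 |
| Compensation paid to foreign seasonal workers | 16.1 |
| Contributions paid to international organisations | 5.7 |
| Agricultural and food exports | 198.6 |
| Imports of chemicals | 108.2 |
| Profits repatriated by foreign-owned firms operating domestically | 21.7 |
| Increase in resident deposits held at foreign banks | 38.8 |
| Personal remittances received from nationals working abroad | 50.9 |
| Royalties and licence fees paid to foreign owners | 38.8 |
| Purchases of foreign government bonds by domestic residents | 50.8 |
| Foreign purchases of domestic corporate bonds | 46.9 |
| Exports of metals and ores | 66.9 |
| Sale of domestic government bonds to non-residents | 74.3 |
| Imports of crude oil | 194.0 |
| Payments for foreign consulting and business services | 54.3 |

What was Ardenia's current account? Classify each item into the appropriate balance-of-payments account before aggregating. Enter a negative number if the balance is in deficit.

-104.0

Goods: 198.6 + 66.9 - 108.2 - 194.0 = -36.7
Services: -54.3 - 38.8 = -93.1
Primary income: -16.1 - 21.7 + 18.4 = -19.4
Secondary income: 50.9 - 5.7 = 45.2
Current account = (-36.7) + (-93.1) + (-19.4) + 45.2 = -104.0
(Excluded from the current account — capital account: debt forgiveness received from foreign official creditors 21.4; financial account: increase in resident deposits held at foreign banks 38.8, purchases of foreign government bonds by domestic residents 50.8, foreign purchases of domestic corporate bonds 46.9, sale of domestic government bonds to non-residents 74.3.)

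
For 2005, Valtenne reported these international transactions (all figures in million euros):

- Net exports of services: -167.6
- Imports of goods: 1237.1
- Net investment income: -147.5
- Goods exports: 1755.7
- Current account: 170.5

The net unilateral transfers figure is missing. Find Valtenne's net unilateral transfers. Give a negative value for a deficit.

-33.0

Current account = goods balance + services balance + net primary income + net secondary income
Sum of the known components = 203.5
Net unilateral transfers = CA - (known components) = 170.5 - 203.5 = -33.0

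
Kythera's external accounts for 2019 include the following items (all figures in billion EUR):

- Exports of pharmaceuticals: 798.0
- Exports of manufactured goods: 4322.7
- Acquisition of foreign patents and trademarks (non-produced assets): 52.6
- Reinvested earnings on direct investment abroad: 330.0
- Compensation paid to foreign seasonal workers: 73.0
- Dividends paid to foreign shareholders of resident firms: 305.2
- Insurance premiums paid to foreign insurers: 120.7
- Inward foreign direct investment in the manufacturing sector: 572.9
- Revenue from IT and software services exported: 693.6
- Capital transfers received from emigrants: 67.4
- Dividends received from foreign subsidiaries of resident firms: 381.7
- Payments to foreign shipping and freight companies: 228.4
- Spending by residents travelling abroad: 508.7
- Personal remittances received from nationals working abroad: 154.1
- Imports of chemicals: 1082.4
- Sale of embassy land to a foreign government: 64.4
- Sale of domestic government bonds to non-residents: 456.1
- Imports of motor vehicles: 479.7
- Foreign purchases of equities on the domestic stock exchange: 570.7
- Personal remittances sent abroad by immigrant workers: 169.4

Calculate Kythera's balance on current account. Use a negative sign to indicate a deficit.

3712.6

Goods: 798.0 + 4322.7 - 479.7 - 1082.4 = 3558.6
Services: -508.7 + 693.6 - 228.4 - 120.7 = -164.2
Primary income: 381.7 + 330.0 - 73.0 - 305.2 = 333.5
Secondary income: -169.4 + 154.1 = -15.3
Current account = 3558.6 + (-164.2) + 333.5 + (-15.3) = 3712.6
(Excluded from the current account — capital account: acquisition of foreign patents and trademarks (non-produced assets) 52.6, capital transfers received from emigrants 67.4, sale of embassy land to a foreign government 64.4; financial account: inward foreign direct investment in the manufacturing sector 572.9, sale of domestic government bonds to non-residents 456.1, foreign purchases of equities on the domestic stock exchange 570.7.)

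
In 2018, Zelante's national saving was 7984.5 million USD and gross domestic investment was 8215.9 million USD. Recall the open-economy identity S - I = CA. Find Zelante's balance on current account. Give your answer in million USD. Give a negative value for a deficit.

-231.4

CA = S - I = 7984.5 - 8215.9 = -231.4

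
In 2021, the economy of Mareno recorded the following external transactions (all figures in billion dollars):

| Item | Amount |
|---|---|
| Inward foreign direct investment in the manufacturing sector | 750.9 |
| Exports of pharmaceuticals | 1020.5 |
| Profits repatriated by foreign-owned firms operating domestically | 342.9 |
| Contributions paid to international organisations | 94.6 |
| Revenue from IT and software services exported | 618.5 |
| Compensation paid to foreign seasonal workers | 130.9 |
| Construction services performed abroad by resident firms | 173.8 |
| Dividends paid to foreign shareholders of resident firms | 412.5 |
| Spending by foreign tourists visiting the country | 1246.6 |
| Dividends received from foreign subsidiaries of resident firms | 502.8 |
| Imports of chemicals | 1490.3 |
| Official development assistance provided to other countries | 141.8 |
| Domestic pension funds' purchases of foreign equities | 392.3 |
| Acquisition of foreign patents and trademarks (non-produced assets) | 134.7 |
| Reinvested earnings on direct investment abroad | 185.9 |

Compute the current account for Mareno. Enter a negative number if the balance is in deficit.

Goods: -1490.3 + 1020.5 = -469.8
Services: 1246.6 + 618.5 + 173.8 = 2038.9
Primary income: 185.9 + 502.8 - 342.9 - 130.9 - 412.5 = -197.6
Secondary income: -141.8 - 94.6 = -236.4
Current account = (-469.8) + 2038.9 + (-197.6) + (-236.4) = 1135.1
(Excluded from the current account — financial account: inward foreign direct investment in the manufacturing sector 750.9, domestic pension funds' purchases of foreign equities 392.3; capital account: acquisition of foreign patents and trademarks (non-produced assets) 134.7.)

1135.1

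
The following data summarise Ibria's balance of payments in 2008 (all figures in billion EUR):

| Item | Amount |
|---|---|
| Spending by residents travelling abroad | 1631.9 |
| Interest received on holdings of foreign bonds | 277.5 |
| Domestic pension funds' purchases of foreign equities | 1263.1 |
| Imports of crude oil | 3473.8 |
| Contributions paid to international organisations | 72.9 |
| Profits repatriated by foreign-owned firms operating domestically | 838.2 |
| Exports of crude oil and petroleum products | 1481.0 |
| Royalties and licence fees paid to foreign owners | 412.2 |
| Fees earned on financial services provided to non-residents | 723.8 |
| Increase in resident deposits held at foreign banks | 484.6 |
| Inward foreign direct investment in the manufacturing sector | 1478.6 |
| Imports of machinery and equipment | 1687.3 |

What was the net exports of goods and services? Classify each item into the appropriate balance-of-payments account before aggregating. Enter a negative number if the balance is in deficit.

Goods: -3473.8 + 1481.0 - 1687.3 = -3680.1
Services: -1631.9 + 723.8 - 412.2 = -1320.3
Trade balance = -3680.1 + (-1320.3) = -5000.4
(Excluded from the trade balance — primary income: interest received on holdings of foreign bonds 277.5, profits repatriated by foreign-owned firms operating domestically 838.2; financial account: domestic pension funds' purchases of foreign equities 1263.1, increase in resident deposits held at foreign banks 484.6, inward foreign direct investment in the manufacturing sector 1478.6; secondary income: contributions paid to international organisations 72.9.)

-5000.4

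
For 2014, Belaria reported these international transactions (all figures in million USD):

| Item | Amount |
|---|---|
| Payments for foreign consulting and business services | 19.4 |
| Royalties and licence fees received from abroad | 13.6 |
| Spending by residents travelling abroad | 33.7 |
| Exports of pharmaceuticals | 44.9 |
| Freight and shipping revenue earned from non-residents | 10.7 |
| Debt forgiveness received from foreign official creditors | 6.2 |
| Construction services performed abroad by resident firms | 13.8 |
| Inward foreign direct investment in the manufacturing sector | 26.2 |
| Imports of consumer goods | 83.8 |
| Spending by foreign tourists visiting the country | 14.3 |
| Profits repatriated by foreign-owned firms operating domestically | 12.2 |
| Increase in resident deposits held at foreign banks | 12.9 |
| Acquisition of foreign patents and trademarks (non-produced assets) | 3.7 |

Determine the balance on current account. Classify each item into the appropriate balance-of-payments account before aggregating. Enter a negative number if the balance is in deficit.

-51.8

Goods: 44.9 - 83.8 = -38.9
Services: 13.8 + 14.3 + 10.7 + 13.6 - 19.4 - 33.7 = -0.7
Primary income: -12.2
Current account = (-38.9) + (-0.7) + (-12.2) = -51.8
(Excluded from the current account — capital account: debt forgiveness received from foreign official creditors 6.2, acquisition of foreign patents and trademarks (non-produced assets) 3.7; financial account: inward foreign direct investment in the manufacturing sector 26.2, increase in resident deposits held at foreign banks 12.9.)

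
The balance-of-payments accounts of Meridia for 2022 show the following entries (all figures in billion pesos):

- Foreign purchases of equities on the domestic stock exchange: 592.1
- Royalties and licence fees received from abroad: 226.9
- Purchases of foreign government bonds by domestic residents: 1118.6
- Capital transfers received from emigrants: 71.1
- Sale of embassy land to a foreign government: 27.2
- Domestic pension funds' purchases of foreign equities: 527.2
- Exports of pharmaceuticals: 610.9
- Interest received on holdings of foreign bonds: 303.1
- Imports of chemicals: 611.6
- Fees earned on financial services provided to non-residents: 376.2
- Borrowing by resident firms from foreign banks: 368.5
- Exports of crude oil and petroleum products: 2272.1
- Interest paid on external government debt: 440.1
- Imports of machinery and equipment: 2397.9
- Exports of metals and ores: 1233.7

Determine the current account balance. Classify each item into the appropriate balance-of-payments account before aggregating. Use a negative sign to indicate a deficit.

Goods: 610.9 + 2272.1 - 2397.9 - 611.6 + 1233.7 = 1107.2
Services: 376.2 + 226.9 = 603.1
Primary income: 303.1 - 440.1 = -137.0
Current account = 1107.2 + 603.1 + (-137.0) = 1573.3
(Excluded from the current account — financial account: foreign purchases of equities on the domestic stock exchange 592.1, purchases of foreign government bonds by domestic residents 1118.6, domestic pension funds' purchases of foreign equities 527.2, borrowing by resident firms from foreign banks 368.5; capital account: capital transfers received from emigrants 71.1, sale of embassy land to a foreign government 27.2.)

1573.3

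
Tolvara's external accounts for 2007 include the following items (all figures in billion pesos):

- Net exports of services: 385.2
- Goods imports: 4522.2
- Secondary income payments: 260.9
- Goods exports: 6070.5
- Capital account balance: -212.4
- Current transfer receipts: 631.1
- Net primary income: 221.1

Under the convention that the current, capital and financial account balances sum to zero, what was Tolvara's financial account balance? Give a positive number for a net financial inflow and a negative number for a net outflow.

-2312.4

Goods balance = 6070.5 - 4522.2 = 1548.3
Services balance = 385.2
Trade balance (goods + services) = 1548.3 + 385.2 = 1933.5
Net primary income = 221.1
Net secondary income = 631.1 - 260.9 = 370.2
Current account = 1933.5 + 221.1 + 370.2 = 2524.8
Financial account = -(2524.8 + (-212.4)) = -2312.4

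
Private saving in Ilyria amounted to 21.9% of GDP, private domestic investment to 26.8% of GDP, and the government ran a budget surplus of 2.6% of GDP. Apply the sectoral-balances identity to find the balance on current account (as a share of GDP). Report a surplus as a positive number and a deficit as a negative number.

-2.3

By the sectoral-balances identity, CA = (S_private - I) + (T - G).
Private balance = 21.9 - 26.8 = -4.9
Government balance (T - G) = 2.6
CA = -4.9 + 2.6 = -2.3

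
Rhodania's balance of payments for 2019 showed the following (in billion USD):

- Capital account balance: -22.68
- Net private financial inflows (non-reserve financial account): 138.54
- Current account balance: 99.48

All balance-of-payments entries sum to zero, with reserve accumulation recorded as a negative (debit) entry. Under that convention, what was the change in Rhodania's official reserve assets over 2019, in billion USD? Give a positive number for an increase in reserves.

215.34

Official reserve transactions balance = -(99.48 + (-22.68) + 138.54) = -215.34
An accumulation of reserves is recorded as a debit (negative entry), so the change in the stock of reserves is the negative of that balance.
Change in official reserves = -(-215.34) = 215.34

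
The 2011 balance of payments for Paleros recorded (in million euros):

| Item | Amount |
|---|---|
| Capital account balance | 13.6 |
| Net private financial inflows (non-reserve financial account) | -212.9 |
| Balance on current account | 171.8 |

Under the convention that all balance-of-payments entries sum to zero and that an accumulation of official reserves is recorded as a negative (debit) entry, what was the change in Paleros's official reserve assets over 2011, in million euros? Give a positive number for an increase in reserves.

-27.5

Official reserve transactions balance = -(171.8 + 13.6 + (-212.9)) = 27.5
An accumulation of reserves is recorded as a debit (negative entry), so the change in the stock of reserves is the negative of that balance.
Change in official reserves = -(27.5) = -27.5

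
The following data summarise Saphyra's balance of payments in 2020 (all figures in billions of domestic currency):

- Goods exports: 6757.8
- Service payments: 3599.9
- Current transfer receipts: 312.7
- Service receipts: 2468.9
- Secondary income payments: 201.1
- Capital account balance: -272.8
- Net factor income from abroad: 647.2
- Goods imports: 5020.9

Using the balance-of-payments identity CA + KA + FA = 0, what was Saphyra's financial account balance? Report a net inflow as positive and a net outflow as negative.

Goods balance = 6757.8 - 5020.9 = 1736.9
Services balance = 2468.9 - 3599.9 = -1131.0
Trade balance (goods + services) = 1736.9 + (-1131.0) = 605.9
Net primary income = 647.2
Net secondary income = 312.7 - 201.1 = 111.6
Current account = 605.9 + 647.2 + 111.6 = 1364.7
Financial account = -(1364.7 + (-272.8)) = -1091.9

-1091.9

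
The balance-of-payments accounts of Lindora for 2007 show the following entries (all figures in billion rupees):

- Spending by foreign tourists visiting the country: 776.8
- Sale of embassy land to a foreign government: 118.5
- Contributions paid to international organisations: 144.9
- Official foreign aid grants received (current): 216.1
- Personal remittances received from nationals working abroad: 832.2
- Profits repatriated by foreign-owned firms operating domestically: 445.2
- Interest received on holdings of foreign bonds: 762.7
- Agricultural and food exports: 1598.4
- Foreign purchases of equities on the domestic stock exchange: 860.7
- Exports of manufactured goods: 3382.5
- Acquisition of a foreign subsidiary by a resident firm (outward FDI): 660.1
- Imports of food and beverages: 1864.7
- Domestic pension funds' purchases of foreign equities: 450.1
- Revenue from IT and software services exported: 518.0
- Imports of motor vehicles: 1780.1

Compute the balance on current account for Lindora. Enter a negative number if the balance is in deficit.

Goods: 1598.4 - 1864.7 - 1780.1 + 3382.5 = 1336.1
Services: 518.0 + 776.8 = 1294.8
Primary income: 762.7 - 445.2 = 317.5
Secondary income: 832.2 - 144.9 + 216.1 = 903.4
Current account = 1336.1 + 1294.8 + 317.5 + 903.4 = 3851.8
(Excluded from the current account — capital account: sale of embassy land to a foreign government 118.5; financial account: foreign purchases of equities on the domestic stock exchange 860.7, acquisition of a foreign subsidiary by a resident firm (outward FDI) 660.1, domestic pension funds' purchases of foreign equities 450.1.)

3851.8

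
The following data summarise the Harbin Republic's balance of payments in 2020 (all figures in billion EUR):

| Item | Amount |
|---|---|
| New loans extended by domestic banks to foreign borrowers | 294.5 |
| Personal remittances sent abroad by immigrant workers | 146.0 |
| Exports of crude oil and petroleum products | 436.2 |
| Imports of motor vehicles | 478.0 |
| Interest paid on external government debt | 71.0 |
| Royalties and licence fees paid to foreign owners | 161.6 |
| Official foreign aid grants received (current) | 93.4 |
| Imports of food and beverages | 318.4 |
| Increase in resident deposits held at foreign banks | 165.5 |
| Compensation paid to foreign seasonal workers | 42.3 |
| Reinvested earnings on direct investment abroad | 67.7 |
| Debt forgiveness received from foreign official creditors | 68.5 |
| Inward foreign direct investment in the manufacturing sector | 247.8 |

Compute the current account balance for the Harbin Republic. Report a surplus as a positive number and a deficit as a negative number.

Goods: 436.2 - 318.4 - 478.0 = -360.2
Services: -161.6
Primary income: -71.0 - 42.3 + 67.7 = -45.6
Secondary income: 93.4 - 146.0 = -52.6
Current account = (-360.2) + (-161.6) + (-45.6) + (-52.6) = -620.0
(Excluded from the current account — financial account: new loans extended by domestic banks to foreign borrowers 294.5, increase in resident deposits held at foreign banks 165.5, inward foreign direct investment in the manufacturing sector 247.8; capital account: debt forgiveness received from foreign official creditors 68.5.)

-620.0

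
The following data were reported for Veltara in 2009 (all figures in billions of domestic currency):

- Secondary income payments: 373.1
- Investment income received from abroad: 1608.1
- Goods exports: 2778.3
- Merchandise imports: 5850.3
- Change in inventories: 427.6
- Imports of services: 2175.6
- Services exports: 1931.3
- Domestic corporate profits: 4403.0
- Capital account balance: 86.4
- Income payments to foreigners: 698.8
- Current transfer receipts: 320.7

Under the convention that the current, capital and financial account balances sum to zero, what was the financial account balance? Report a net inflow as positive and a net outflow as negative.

2373.0

Goods balance = 2778.3 - 5850.3 = -3072.0
Services balance = 1931.3 - 2175.6 = -244.3
Trade balance (goods + services) = -3072.0 + (-244.3) = -3316.3
Net primary income = 1608.1 - 698.8 = 909.3
Net secondary income = 320.7 - 373.1 = -52.4
Current account = -3316.3 + 909.3 + (-52.4) = -2459.4
Financial account = -(-2459.4 + 86.4) = 2373.0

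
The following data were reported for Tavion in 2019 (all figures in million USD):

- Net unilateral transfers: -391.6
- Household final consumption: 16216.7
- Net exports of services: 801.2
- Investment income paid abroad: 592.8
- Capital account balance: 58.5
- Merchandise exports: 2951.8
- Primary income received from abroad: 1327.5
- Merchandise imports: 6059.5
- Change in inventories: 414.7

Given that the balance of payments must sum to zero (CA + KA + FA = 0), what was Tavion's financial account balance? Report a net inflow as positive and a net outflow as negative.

1904.9

Goods balance = 2951.8 - 6059.5 = -3107.7
Services balance = 801.2
Trade balance (goods + services) = -3107.7 + 801.2 = -2306.5
Net primary income = 1327.5 - 592.8 = 734.7
Net secondary income = -391.6
Current account = -2306.5 + 734.7 + (-391.6) = -1963.4
Financial account = -(-1963.4 + 58.5) = 1904.9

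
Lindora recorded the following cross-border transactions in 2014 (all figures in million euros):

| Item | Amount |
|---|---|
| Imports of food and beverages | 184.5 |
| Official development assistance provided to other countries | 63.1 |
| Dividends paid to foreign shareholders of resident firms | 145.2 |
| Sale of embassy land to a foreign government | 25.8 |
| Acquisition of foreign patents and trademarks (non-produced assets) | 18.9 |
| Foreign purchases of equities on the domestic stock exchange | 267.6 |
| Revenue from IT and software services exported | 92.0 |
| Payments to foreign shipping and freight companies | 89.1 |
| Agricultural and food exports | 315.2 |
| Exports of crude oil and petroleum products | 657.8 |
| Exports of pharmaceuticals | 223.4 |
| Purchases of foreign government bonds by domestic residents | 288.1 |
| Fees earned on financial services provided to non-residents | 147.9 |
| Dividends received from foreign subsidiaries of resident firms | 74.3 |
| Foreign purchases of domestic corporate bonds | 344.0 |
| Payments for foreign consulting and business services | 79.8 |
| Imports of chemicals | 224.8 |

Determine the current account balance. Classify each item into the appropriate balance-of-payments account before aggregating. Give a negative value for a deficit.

724.1

Goods: -224.8 + 223.4 + 315.2 + 657.8 - 184.5 = 787.1
Services: -79.8 + 147.9 + 92.0 - 89.1 = 71.0
Primary income: -145.2 + 74.3 = -70.9
Secondary income: -63.1
Current account = 787.1 + 71.0 + (-70.9) + (-63.1) = 724.1
(Excluded from the current account — capital account: sale of embassy land to a foreign government 25.8, acquisition of foreign patents and trademarks (non-produced assets) 18.9; financial account: foreign purchases of equities on the domestic stock exchange 267.6, purchases of foreign government bonds by domestic residents 288.1, foreign purchases of domestic corporate bonds 344.0.)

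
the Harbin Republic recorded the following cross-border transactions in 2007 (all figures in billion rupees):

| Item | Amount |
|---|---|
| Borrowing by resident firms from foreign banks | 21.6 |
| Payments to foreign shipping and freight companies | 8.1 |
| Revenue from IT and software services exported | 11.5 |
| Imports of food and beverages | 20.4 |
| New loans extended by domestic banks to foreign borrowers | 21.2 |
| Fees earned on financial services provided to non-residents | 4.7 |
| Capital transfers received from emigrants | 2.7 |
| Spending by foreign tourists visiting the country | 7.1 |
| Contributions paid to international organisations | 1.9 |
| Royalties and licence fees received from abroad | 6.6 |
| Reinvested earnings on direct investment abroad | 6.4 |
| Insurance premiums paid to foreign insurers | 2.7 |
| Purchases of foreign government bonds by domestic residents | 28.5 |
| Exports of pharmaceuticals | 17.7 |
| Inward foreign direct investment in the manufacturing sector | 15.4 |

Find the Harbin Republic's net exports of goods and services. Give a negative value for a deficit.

Goods: 17.7 - 20.4 = -2.7
Services: 11.5 - 2.7 - 8.1 + 6.6 + 7.1 + 4.7 = 19.1
Trade balance = -2.7 + 19.1 = 16.4
(Excluded from the trade balance — financial account: borrowing by resident firms from foreign banks 21.6, new loans extended by domestic banks to foreign borrowers 21.2, purchases of foreign government bonds by domestic residents 28.5, inward foreign direct investment in the manufacturing sector 15.4; capital account: capital transfers received from emigrants 2.7; secondary income: contributions paid to international organisations 1.9; primary income: reinvested earnings on direct investment abroad 6.4.)

16.4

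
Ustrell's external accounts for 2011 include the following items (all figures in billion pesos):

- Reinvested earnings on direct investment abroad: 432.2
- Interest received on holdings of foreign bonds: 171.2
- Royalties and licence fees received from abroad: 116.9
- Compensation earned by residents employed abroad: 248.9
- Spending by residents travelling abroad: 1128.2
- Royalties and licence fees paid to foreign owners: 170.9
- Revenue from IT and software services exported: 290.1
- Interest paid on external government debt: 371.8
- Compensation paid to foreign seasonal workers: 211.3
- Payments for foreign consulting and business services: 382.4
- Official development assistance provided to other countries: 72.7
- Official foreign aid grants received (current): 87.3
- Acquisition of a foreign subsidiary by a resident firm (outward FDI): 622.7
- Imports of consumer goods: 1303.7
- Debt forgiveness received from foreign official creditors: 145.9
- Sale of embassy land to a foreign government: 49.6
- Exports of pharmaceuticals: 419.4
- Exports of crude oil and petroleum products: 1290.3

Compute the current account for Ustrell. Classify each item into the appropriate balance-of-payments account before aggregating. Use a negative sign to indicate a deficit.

Goods: 419.4 + 1290.3 - 1303.7 = 406.0
Services: -382.4 - 170.9 + 290.1 - 1128.2 + 116.9 = -1274.5
Primary income: -211.3 + 171.2 + 248.9 + 432.2 - 371.8 = 269.2
Secondary income: -72.7 + 87.3 = 14.6
Current account = 406.0 + (-1274.5) + 269.2 + 14.6 = -584.7
(Excluded from the current account — financial account: acquisition of a foreign subsidiary by a resident firm (outward FDI) 622.7; capital account: debt forgiveness received from foreign official creditors 145.9, sale of embassy land to a foreign government 49.6.)

-584.7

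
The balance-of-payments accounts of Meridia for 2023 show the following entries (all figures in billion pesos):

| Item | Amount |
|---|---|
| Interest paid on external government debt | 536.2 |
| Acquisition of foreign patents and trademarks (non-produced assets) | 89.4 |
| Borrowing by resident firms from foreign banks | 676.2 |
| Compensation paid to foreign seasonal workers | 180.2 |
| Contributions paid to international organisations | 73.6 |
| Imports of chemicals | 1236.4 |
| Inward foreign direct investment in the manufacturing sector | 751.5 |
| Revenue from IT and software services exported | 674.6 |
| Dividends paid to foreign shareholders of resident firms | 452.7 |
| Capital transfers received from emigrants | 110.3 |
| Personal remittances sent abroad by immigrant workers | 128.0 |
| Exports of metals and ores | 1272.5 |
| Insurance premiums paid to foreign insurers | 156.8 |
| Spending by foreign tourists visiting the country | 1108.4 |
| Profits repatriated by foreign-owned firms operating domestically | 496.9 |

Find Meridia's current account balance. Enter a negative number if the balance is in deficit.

Goods: -1236.4 + 1272.5 = 36.1
Services: 674.6 + 1108.4 - 156.8 = 1626.2
Primary income: -536.2 - 496.9 - 180.2 - 452.7 = -1666.0
Secondary income: -128.0 - 73.6 = -201.6
Current account = 36.1 + 1626.2 + (-1666.0) + (-201.6) = -205.3
(Excluded from the current account — capital account: acquisition of foreign patents and trademarks (non-produced assets) 89.4, capital transfers received from emigrants 110.3; financial account: borrowing by resident firms from foreign banks 676.2, inward foreign direct investment in the manufacturing sector 751.5.)

-205.3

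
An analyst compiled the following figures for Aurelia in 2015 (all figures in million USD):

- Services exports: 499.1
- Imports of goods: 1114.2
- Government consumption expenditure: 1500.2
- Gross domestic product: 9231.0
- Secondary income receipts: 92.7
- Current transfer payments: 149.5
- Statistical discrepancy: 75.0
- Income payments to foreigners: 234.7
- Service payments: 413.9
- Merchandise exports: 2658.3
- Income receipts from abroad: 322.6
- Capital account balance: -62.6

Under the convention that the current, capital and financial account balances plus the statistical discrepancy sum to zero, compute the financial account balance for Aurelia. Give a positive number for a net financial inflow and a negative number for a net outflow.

-1672.8

Goods balance = 2658.3 - 1114.2 = 1544.1
Services balance = 499.1 - 413.9 = 85.2
Trade balance (goods + services) = 1544.1 + 85.2 = 1629.3
Net primary income = 322.6 - 234.7 = 87.9
Net secondary income = 92.7 - 149.5 = -56.8
Current account = 1629.3 + 87.9 + (-56.8) = 1660.4
Financial account = -(1660.4 + (-62.6) + 75.0) = -1672.8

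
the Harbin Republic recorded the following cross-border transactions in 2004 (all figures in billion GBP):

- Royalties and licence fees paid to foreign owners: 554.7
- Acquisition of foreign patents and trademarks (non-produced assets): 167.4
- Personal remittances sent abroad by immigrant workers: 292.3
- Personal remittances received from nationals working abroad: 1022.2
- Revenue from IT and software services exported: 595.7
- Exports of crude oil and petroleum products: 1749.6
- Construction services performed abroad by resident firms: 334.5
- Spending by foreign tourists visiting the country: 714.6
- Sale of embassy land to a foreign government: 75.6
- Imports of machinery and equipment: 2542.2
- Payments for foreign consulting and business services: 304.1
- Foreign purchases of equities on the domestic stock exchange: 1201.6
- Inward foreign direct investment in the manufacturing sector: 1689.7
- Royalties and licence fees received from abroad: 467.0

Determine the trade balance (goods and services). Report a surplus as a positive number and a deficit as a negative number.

Goods: -2542.2 + 1749.6 = -792.6
Services: 595.7 - 304.1 + 467.0 + 714.6 + 334.5 - 554.7 = 1253.0
Trade balance = -792.6 + 1253.0 = 460.4
(Excluded from the trade balance — capital account: acquisition of foreign patents and trademarks (non-produced assets) 167.4, sale of embassy land to a foreign government 75.6; secondary income: personal remittances sent abroad by immigrant workers 292.3, personal remittances received from nationals working abroad 1022.2; financial account: foreign purchases of equities on the domestic stock exchange 1201.6, inward foreign direct investment in the manufacturing sector 1689.7.)

460.4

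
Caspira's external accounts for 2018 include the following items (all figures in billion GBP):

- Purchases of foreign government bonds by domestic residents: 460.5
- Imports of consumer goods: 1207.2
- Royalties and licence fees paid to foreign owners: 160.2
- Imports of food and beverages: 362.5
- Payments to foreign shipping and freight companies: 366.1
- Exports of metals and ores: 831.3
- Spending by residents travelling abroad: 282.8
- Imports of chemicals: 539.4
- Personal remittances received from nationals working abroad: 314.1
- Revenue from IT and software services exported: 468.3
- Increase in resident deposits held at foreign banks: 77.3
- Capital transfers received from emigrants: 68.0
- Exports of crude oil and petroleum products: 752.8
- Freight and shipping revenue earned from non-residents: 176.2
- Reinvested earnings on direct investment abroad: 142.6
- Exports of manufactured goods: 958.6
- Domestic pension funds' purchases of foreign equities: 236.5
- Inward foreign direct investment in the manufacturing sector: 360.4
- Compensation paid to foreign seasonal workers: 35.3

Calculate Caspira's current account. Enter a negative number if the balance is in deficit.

Goods: -1207.2 + 958.6 - 539.4 + 831.3 + 752.8 - 362.5 = 433.6
Services: -160.2 - 282.8 + 468.3 + 176.2 - 366.1 = -164.6
Primary income: 142.6 - 35.3 = 107.3
Secondary income: 314.1
Current account = 433.6 + (-164.6) + 107.3 + 314.1 = 690.4
(Excluded from the current account — financial account: purchases of foreign government bonds by domestic residents 460.5, increase in resident deposits held at foreign banks 77.3, domestic pension funds' purchases of foreign equities 236.5, inward foreign direct investment in the manufacturing sector 360.4; capital account: capital transfers received from emigrants 68.0.)

690.4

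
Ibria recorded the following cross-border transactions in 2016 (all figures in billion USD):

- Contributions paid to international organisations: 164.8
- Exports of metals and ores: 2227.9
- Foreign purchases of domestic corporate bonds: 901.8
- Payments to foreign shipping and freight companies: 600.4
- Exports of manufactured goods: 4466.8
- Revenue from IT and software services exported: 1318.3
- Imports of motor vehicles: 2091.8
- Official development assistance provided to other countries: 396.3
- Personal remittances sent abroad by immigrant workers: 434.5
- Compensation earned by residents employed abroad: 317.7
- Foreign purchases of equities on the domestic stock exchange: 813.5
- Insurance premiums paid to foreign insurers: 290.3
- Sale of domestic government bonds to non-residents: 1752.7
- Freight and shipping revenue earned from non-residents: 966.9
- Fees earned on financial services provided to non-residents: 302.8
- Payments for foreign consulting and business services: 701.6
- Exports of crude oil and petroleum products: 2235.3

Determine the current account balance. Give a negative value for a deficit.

Goods: 2227.9 + 4466.8 + 2235.3 - 2091.8 = 6838.2
Services: 302.8 - 600.4 - 290.3 + 1318.3 - 701.6 + 966.9 = 995.7
Primary income: 317.7
Secondary income: -396.3 - 164.8 - 434.5 = -995.6
Current account = 6838.2 + 995.7 + 317.7 + (-995.6) = 7156.0
(Excluded from the current account — financial account: foreign purchases of domestic corporate bonds 901.8, foreign purchases of equities on the domestic stock exchange 813.5, sale of domestic government bonds to non-residents 1752.7.)

7156.0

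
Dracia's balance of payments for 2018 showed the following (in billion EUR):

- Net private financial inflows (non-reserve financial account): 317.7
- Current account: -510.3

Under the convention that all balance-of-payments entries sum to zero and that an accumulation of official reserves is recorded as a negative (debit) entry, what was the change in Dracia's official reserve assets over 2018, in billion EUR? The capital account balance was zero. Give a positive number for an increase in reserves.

Official reserve transactions balance = -((-510.3) + 317.7) = 192.6
An accumulation of reserves is recorded as a debit (negative entry), so the change in the stock of reserves is the negative of that balance.
Change in official reserves = -(192.6) = -192.6

-192.6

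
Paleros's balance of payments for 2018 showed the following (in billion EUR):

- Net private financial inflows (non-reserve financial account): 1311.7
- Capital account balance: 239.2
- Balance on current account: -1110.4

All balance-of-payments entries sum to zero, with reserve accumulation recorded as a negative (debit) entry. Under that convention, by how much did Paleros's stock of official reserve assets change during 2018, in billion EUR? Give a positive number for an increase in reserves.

440.5

Official reserve transactions balance = -((-1110.4) + 239.2 + 1311.7) = -440.5
An accumulation of reserves is recorded as a debit (negative entry), so the change in the stock of reserves is the negative of that balance.
Change in official reserves = -(-440.5) = 440.5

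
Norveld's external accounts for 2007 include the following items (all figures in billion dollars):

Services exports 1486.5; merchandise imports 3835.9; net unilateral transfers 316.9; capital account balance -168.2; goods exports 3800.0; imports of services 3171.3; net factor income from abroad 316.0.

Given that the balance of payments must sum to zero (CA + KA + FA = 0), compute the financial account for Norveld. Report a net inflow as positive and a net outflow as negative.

1256.0

Goods balance = 3800.0 - 3835.9 = -35.9
Services balance = 1486.5 - 3171.3 = -1684.8
Trade balance (goods + services) = -35.9 + (-1684.8) = -1720.7
Net primary income = 316.0
Net secondary income = 316.9
Current account = -1720.7 + 316.0 + 316.9 = -1087.8
Financial account = -(-1087.8 + (-168.2)) = 1256.0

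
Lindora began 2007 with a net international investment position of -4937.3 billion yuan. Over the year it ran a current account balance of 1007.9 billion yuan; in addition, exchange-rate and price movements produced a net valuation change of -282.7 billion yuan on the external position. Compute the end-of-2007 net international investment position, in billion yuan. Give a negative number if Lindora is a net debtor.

-4212.1

Change in NIIP = current account + net valuation change = 1007.9 + (-282.7) = 725.2
End-of-year NIIP = -4937.3 + 725.2 = -4212.1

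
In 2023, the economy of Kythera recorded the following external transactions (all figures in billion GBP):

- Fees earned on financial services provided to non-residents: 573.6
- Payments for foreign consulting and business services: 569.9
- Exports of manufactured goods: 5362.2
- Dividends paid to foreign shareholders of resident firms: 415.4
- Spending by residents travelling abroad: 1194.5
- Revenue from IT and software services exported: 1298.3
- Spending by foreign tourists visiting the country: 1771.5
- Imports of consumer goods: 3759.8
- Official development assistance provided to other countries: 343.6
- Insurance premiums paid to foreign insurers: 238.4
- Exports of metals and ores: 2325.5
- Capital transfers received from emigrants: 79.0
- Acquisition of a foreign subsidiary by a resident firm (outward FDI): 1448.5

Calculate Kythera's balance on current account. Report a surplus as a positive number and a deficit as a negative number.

4809.5

Goods: -3759.8 + 2325.5 + 5362.2 = 3927.9
Services: -1194.5 + 1771.5 + 1298.3 + 573.6 - 569.9 - 238.4 = 1640.6
Primary income: -415.4
Secondary income: -343.6
Current account = 3927.9 + 1640.6 + (-415.4) + (-343.6) = 4809.5
(Excluded from the current account — capital account: capital transfers received from emigrants 79.0; financial account: acquisition of a foreign subsidiary by a resident firm (outward FDI) 1448.5.)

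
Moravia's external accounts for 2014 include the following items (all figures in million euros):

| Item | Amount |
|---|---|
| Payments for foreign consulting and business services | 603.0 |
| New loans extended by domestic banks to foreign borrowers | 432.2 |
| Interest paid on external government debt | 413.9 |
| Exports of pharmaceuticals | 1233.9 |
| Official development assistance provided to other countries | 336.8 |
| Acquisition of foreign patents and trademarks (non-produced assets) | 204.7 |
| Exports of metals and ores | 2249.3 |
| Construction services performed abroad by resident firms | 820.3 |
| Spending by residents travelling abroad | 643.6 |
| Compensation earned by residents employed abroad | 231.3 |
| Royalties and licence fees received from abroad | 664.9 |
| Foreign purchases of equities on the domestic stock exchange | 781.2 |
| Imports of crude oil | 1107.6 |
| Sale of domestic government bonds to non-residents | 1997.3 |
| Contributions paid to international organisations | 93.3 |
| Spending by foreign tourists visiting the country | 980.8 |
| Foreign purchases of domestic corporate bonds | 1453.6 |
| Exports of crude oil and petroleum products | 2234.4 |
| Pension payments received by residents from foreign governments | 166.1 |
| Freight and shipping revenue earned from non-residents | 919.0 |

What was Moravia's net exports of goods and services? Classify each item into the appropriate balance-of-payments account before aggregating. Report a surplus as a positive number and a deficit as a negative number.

Goods: 1233.9 - 1107.6 + 2249.3 + 2234.4 = 4610.0
Services: 664.9 - 603.0 + 820.3 + 919.0 + 980.8 - 643.6 = 2138.4
Trade balance = 4610.0 + 2138.4 = 6748.4
(Excluded from the trade balance — financial account: new loans extended by domestic banks to foreign borrowers 432.2, foreign purchases of equities on the domestic stock exchange 781.2, sale of domestic government bonds to non-residents 1997.3, foreign purchases of domestic corporate bonds 1453.6; primary income: interest paid on external government debt 413.9, compensation earned by residents employed abroad 231.3; secondary income: official development assistance provided to other countries 336.8, contributions paid to international organisations 93.3, pension payments received by residents from foreign governments 166.1; capital account: acquisition of foreign patents and trademarks (non-produced assets) 204.7.)

6748.4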